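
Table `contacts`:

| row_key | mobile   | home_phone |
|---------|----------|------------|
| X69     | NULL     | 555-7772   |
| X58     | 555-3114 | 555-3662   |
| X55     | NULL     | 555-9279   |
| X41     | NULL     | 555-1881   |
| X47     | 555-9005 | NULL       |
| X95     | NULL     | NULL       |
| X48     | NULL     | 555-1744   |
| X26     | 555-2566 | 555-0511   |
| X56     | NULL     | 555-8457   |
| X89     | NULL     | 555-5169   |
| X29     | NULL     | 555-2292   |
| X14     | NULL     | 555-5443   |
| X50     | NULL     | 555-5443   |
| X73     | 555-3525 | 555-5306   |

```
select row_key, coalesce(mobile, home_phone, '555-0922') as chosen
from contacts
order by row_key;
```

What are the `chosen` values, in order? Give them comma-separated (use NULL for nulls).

555-5443, 555-2566, 555-2292, 555-1881, 555-9005, 555-1744, 555-5443, 555-9279, 555-8457, 555-3114, 555-7772, 555-3525, 555-5169, 555-0922

row_key=X14: mobile=NULL, home_phone=555-5443 → 555-5443
row_key=X26: mobile=555-2566 → 555-2566
row_key=X29: mobile=NULL, home_phone=555-2292 → 555-2292
row_key=X41: mobile=NULL, home_phone=555-1881 → 555-1881
row_key=X47: mobile=555-9005 → 555-9005
row_key=X48: mobile=NULL, home_phone=555-1744 → 555-1744
row_key=X50: mobile=NULL, home_phone=555-5443 → 555-5443
row_key=X55: mobile=NULL, home_phone=555-9279 → 555-9279
row_key=X56: mobile=NULL, home_phone=555-8457 → 555-8457
row_key=X58: mobile=555-3114 → 555-3114
row_key=X69: mobile=NULL, home_phone=555-7772 → 555-7772
row_key=X73: mobile=555-3525 → 555-3525
row_key=X89: mobile=NULL, home_phone=555-5169 → 555-5169
row_key=X95: mobile=NULL, home_phone=NULL, → literal 555-0922 → 555-0922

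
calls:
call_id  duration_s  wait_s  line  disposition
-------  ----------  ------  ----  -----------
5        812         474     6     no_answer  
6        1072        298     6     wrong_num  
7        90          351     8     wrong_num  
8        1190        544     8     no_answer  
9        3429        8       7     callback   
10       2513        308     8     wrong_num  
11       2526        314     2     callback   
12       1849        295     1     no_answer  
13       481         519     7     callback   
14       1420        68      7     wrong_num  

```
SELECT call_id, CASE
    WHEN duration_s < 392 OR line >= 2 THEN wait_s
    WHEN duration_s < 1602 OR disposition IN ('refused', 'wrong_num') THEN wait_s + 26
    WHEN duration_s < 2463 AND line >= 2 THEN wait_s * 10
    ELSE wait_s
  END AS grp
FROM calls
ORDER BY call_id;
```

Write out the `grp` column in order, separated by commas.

474, 298, 351, 544, 8, 308, 314, 295, 519, 68

call_id=5: duration_s < 392 OR line >= 2 → 474
call_id=6: duration_s < 392 OR line >= 2 → 298
call_id=7: duration_s < 392 OR line >= 2 → 351
call_id=8: duration_s < 392 OR line >= 2 → 544
call_id=9: duration_s < 392 OR line >= 2 → 8
call_id=10: duration_s < 392 OR line >= 2 → 308
call_id=11: duration_s < 392 OR line >= 2 → 314
call_id=12: ELSE → 295
call_id=13: duration_s < 392 OR line >= 2 → 519
call_id=14: duration_s < 392 OR line >= 2 → 68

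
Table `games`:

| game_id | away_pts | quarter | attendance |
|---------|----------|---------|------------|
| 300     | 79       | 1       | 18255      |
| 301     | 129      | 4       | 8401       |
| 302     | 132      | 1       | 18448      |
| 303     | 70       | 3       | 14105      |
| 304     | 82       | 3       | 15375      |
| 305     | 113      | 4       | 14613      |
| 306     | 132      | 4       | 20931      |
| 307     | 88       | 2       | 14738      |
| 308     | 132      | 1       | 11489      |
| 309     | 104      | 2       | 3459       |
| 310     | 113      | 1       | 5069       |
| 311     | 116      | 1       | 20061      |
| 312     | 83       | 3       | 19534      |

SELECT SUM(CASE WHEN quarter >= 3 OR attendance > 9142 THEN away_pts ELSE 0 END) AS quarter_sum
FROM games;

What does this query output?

1156

game_id=300: ✓ → 79
game_id=301: ✓ → 129
game_id=302: ✓ → 132
game_id=303: ✓ → 70
game_id=304: ✓ → 82
game_id=305: ✓ → 113
game_id=306: ✓ → 132
game_id=307: ✓ → 88
game_id=308: ✓ → 132
game_id=309: ✗
game_id=310: ✗
game_id=311: ✓ → 116
game_id=312: ✓ → 83
quarter_sum = 79 + 129 + 132 + 70 + 82 + 113 + 132 + 88 + 132 + 116 + 83 = 1156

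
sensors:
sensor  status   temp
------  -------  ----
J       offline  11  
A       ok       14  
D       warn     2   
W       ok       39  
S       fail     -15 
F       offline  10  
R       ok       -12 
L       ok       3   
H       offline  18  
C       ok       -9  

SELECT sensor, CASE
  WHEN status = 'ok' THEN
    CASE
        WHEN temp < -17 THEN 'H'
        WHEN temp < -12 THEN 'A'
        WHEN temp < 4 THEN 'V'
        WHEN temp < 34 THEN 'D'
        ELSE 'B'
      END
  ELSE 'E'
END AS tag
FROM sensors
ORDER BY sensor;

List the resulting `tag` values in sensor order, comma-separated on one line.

D, V, E, E, E, E, V, V, E, B

sensor=A: status='ok' → inner[temp < 34] → D
sensor=C: status='ok' → inner[temp < 4] → V
sensor=D: status='warn' → outer ELSE → E
sensor=F: status='offline' → outer ELSE → E
sensor=H: status='offline' → outer ELSE → E
sensor=J: status='offline' → outer ELSE → E
sensor=L: status='ok' → inner[temp < 4] → V
sensor=R: status='ok' → inner[temp < 4] → V
sensor=S: status='fail' → outer ELSE → E
sensor=W: status='ok' → inner[ELSE] → B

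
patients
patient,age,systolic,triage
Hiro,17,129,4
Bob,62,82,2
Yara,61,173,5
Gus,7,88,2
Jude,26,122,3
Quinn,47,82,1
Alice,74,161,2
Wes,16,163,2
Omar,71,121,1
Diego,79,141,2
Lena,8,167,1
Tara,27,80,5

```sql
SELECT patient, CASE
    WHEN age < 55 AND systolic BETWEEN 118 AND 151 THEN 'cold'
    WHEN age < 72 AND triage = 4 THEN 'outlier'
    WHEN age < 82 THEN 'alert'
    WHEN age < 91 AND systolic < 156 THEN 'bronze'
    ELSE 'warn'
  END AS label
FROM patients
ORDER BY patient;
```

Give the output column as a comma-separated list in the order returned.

patient=Alice: age < 82 → alert
patient=Bob: age < 82 → alert
patient=Diego: age < 82 → alert
patient=Gus: age < 82 → alert
patient=Hiro: age < 55 AND systolic BETWEEN 118 AND 151 → cold
patient=Jude: age < 55 AND systolic BETWEEN 118 AND 151 → cold
patient=Lena: age < 82 → alert
patient=Omar: age < 82 → alert
patient=Quinn: age < 82 → alert
patient=Tara: age < 82 → alert
patient=Wes: age < 82 → alert
patient=Yara: age < 82 → alert

alert, alert, alert, alert, cold, cold, alert, alert, alert, alert, alert, alert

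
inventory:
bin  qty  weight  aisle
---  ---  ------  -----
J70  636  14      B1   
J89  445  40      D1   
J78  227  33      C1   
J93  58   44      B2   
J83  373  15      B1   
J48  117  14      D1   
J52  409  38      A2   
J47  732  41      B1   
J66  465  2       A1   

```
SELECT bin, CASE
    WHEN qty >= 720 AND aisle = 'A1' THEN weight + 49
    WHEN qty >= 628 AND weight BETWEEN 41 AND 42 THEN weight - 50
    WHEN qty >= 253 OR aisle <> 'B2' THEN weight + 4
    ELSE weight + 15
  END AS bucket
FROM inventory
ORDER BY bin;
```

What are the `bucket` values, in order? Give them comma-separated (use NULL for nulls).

-9, 18, 42, 6, 18, 37, 19, 44, 59

bin=J47: qty >= 628 AND weight BETWEEN 41 AND 42 → -9
bin=J48: qty >= 253 OR aisle <> 'B2' → 18
bin=J52: qty >= 253 OR aisle <> 'B2' → 42
bin=J66: qty >= 253 OR aisle <> 'B2' → 6
bin=J70: qty >= 253 OR aisle <> 'B2' → 18
bin=J78: qty >= 253 OR aisle <> 'B2' → 37
bin=J83: qty >= 253 OR aisle <> 'B2' → 19
bin=J89: qty >= 253 OR aisle <> 'B2' → 44
bin=J93: ELSE → 59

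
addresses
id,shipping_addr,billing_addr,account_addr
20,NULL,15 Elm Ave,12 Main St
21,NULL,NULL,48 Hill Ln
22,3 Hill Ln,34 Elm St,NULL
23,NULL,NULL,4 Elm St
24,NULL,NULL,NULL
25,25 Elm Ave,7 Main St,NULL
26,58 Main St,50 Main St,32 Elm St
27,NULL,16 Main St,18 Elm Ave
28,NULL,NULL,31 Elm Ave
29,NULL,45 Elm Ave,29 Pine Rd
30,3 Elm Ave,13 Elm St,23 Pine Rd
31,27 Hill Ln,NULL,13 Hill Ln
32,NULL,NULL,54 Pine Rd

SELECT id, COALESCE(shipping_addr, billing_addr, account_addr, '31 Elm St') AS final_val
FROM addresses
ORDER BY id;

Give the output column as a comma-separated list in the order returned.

15 Elm Ave, 48 Hill Ln, 3 Hill Ln, 4 Elm St, 31 Elm St, 25 Elm Ave, 58 Main St, 16 Main St, 31 Elm Ave, 45 Elm Ave, 3 Elm Ave, 27 Hill Ln, 54 Pine Rd

id=20: shipping_addr=NULL, billing_addr=15 Elm Ave → 15 Elm Ave
id=21: shipping_addr=NULL, billing_addr=NULL, account_addr=48 Hill Ln → 48 Hill Ln
id=22: shipping_addr=3 Hill Ln → 3 Hill Ln
id=23: shipping_addr=NULL, billing_addr=NULL, account_addr=4 Elm St → 4 Elm St
id=24: shipping_addr=NULL, billing_addr=NULL, account_addr=NULL, → literal 31 Elm St → 31 Elm St
id=25: shipping_addr=25 Elm Ave → 25 Elm Ave
id=26: shipping_addr=58 Main St → 58 Main St
id=27: shipping_addr=NULL, billing_addr=16 Main St → 16 Main St
id=28: shipping_addr=NULL, billing_addr=NULL, account_addr=31 Elm Ave → 31 Elm Ave
id=29: shipping_addr=NULL, billing_addr=45 Elm Ave → 45 Elm Ave
id=30: shipping_addr=3 Elm Ave → 3 Elm Ave
id=31: shipping_addr=27 Hill Ln → 27 Hill Ln
id=32: shipping_addr=NULL, billing_addr=NULL, account_addr=54 Pine Rd → 54 Pine Rd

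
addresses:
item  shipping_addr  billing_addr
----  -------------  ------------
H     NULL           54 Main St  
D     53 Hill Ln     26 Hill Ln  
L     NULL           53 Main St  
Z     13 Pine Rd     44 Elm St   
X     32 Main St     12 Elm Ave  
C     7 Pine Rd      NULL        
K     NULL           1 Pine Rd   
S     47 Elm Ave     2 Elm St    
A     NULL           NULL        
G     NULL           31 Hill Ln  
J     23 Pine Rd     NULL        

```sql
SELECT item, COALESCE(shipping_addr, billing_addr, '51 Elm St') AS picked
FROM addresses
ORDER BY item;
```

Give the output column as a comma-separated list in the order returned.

item=A: shipping_addr=NULL, billing_addr=NULL, → literal 51 Elm St → 51 Elm St
item=C: shipping_addr=7 Pine Rd → 7 Pine Rd
item=D: shipping_addr=53 Hill Ln → 53 Hill Ln
item=G: shipping_addr=NULL, billing_addr=31 Hill Ln → 31 Hill Ln
item=H: shipping_addr=NULL, billing_addr=54 Main St → 54 Main St
item=J: shipping_addr=23 Pine Rd → 23 Pine Rd
item=K: shipping_addr=NULL, billing_addr=1 Pine Rd → 1 Pine Rd
item=L: shipping_addr=NULL, billing_addr=53 Main St → 53 Main St
item=S: shipping_addr=47 Elm Ave → 47 Elm Ave
item=X: shipping_addr=32 Main St → 32 Main St
item=Z: shipping_addr=13 Pine Rd → 13 Pine Rd

51 Elm St, 7 Pine Rd, 53 Hill Ln, 31 Hill Ln, 54 Main St, 23 Pine Rd, 1 Pine Rd, 53 Main St, 47 Elm Ave, 32 Main St, 13 Pine Rd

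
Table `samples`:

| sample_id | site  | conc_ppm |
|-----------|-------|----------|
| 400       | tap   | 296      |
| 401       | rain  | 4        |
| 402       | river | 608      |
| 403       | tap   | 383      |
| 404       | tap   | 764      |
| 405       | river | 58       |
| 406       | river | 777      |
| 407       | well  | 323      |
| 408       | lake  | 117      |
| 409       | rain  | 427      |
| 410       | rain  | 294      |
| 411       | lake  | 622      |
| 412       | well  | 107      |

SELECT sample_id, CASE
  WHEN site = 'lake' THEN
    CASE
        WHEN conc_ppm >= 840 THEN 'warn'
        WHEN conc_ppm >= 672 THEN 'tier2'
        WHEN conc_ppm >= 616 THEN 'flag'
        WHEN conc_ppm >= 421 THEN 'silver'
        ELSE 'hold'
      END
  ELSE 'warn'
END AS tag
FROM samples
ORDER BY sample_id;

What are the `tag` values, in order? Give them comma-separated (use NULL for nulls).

sample_id=400: site='tap' → outer ELSE → warn
sample_id=401: site='rain' → outer ELSE → warn
sample_id=402: site='river' → outer ELSE → warn
sample_id=403: site='tap' → outer ELSE → warn
sample_id=404: site='tap' → outer ELSE → warn
sample_id=405: site='river' → outer ELSE → warn
sample_id=406: site='river' → outer ELSE → warn
sample_id=407: site='well' → outer ELSE → warn
sample_id=408: site='lake' → inner[ELSE] → hold
sample_id=409: site='rain' → outer ELSE → warn
sample_id=410: site='rain' → outer ELSE → warn
sample_id=411: site='lake' → inner[conc_ppm >= 616] → flag
sample_id=412: site='well' → outer ELSE → warn

warn, warn, warn, warn, warn, warn, warn, warn, hold, warn, warn, flag, warn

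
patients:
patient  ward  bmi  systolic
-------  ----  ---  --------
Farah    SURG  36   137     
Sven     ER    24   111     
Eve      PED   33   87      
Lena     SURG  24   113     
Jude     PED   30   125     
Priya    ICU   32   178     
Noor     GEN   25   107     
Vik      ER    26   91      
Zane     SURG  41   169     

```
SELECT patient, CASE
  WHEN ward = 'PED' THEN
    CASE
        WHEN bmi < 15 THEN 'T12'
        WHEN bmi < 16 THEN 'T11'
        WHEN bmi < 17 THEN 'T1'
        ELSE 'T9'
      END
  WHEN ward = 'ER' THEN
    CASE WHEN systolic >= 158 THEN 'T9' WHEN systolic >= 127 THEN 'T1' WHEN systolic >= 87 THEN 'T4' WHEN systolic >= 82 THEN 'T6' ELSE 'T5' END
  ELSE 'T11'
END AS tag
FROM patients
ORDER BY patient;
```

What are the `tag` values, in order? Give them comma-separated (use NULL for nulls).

patient=Eve: ward='PED' → inner[ELSE] → T9
patient=Farah: ward='SURG' → outer ELSE → T11
patient=Jude: ward='PED' → inner[ELSE] → T9
patient=Lena: ward='SURG' → outer ELSE → T11
patient=Noor: ward='GEN' → outer ELSE → T11
patient=Priya: ward='ICU' → outer ELSE → T11
patient=Sven: ward='ER' → inner[systolic >= 87] → T4
patient=Vik: ward='ER' → inner[systolic >= 87] → T4
patient=Zane: ward='SURG' → outer ELSE → T11

T9, T11, T9, T11, T11, T11, T4, T4, T11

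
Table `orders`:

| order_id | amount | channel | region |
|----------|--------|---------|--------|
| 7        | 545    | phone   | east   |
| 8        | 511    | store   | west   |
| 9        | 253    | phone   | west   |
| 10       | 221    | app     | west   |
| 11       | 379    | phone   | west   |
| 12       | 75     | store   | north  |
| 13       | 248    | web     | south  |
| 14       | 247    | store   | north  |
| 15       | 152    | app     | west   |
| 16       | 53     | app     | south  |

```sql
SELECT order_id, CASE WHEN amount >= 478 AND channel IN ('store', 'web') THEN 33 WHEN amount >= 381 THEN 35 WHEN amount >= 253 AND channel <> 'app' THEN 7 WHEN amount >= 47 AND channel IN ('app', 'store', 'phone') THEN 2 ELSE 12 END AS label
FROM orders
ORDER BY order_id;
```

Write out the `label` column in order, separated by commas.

order_id=7: amount >= 381 → 35
order_id=8: amount >= 478 AND channel IN ('store', 'web') → 33
order_id=9: amount >= 253 AND channel <> 'app' → 7
order_id=10: amount >= 47 AND channel IN ('app', 'store', 'phone') → 2
order_id=11: amount >= 253 AND channel <> 'app' → 7
order_id=12: amount >= 47 AND channel IN ('app', 'store', 'phone') → 2
order_id=13: ELSE → 12
order_id=14: amount >= 47 AND channel IN ('app', 'store', 'phone') → 2
order_id=15: amount >= 47 AND channel IN ('app', 'store', 'phone') → 2
order_id=16: amount >= 47 AND channel IN ('app', 'store', 'phone') → 2

35, 33, 7, 2, 7, 2, 12, 2, 2, 2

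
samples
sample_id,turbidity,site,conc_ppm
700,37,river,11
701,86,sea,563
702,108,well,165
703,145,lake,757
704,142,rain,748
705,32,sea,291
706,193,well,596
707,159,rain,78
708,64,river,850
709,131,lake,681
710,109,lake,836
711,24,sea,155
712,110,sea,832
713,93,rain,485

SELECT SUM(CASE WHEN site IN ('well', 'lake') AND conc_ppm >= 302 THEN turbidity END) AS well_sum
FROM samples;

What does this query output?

578

sample_id=700: ✗
sample_id=701: ✗
sample_id=702: ✗
sample_id=703: ✓ → 145
sample_id=704: ✗
sample_id=705: ✗
sample_id=706: ✓ → 193
sample_id=707: ✗
sample_id=708: ✗
sample_id=709: ✓ → 131
sample_id=710: ✓ → 109
sample_id=711: ✗
sample_id=712: ✗
sample_id=713: ✗
well_sum = 145 + 193 + 131 + 109 = 578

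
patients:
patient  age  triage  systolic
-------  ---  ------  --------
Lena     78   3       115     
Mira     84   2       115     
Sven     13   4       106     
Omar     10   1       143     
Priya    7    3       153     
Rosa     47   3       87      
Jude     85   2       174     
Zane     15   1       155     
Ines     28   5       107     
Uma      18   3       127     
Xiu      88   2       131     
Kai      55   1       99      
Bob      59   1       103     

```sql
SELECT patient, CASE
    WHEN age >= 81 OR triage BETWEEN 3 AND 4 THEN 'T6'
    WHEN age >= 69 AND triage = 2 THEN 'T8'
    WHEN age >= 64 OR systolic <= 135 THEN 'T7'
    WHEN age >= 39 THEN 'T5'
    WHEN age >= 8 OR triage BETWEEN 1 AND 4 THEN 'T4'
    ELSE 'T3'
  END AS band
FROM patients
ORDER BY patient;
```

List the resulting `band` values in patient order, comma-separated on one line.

patient=Bob: age >= 64 OR systolic <= 135 → T7
patient=Ines: age >= 64 OR systolic <= 135 → T7
patient=Jude: age >= 81 OR triage BETWEEN 3 AND 4 → T6
patient=Kai: age >= 64 OR systolic <= 135 → T7
patient=Lena: age >= 81 OR triage BETWEEN 3 AND 4 → T6
patient=Mira: age >= 81 OR triage BETWEEN 3 AND 4 → T6
patient=Omar: age >= 8 OR triage BETWEEN 1 AND 4 → T4
patient=Priya: age >= 81 OR triage BETWEEN 3 AND 4 → T6
patient=Rosa: age >= 81 OR triage BETWEEN 3 AND 4 → T6
patient=Sven: age >= 81 OR triage BETWEEN 3 AND 4 → T6
patient=Uma: age >= 81 OR triage BETWEEN 3 AND 4 → T6
patient=Xiu: age >= 81 OR triage BETWEEN 3 AND 4 → T6
patient=Zane: age >= 8 OR triage BETWEEN 1 AND 4 → T4

T7, T7, T6, T7, T6, T6, T4, T6, T6, T6, T6, T6, T4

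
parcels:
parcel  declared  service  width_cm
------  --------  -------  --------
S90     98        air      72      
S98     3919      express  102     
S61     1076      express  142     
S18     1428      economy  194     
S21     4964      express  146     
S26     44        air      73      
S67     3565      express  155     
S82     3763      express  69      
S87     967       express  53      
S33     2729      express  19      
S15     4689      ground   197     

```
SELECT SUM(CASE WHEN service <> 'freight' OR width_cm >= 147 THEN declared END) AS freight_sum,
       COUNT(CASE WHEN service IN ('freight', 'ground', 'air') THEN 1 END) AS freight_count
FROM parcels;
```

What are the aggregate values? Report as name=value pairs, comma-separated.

[freight_sum: service <> 'freight' OR width_cm >= 147]
parcel=S90: ✓ → 98
parcel=S98: ✓ → 3919
parcel=S61: ✓ → 1076
parcel=S18: ✓ → 1428
parcel=S21: ✓ → 4964
parcel=S26: ✓ → 44
parcel=S67: ✓ → 3565
parcel=S82: ✓ → 3763
parcel=S87: ✓ → 967
parcel=S33: ✓ → 2729
parcel=S15: ✓ → 4689
freight_sum = 98 + 3919 + 1076 + 1428 + 4964 + 44 + 3565 + 3763 + 967 + 2729 + 4689 = 27242
—
[freight_count: service IN ('freight', 'ground', 'air')]
parcel=S90: ✓ → 1
parcel=S98: ✗
parcel=S61: ✗
parcel=S18: ✗
parcel=S21: ✗
parcel=S26: ✓ → 1
parcel=S67: ✗
parcel=S82: ✗
parcel=S87: ✗
parcel=S33: ✗
parcel=S15: ✓ → 1
freight_count = COUNT(1, 1, 1) = 3

freight_sum=27242, freight_count=3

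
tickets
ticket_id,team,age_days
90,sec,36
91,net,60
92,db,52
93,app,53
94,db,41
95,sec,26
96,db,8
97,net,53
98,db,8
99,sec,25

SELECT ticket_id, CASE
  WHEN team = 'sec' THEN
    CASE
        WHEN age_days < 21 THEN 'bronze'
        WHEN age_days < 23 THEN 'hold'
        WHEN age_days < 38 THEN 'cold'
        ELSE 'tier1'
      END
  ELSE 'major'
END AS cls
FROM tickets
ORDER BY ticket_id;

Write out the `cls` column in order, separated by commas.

cold, major, major, major, major, cold, major, major, major, cold

ticket_id=90: team='sec' → inner[age_days < 38] → cold
ticket_id=91: team='net' → outer ELSE → major
ticket_id=92: team='db' → outer ELSE → major
ticket_id=93: team='app' → outer ELSE → major
ticket_id=94: team='db' → outer ELSE → major
ticket_id=95: team='sec' → inner[age_days < 38] → cold
ticket_id=96: team='db' → outer ELSE → major
ticket_id=97: team='net' → outer ELSE → major
ticket_id=98: team='db' → outer ELSE → major
ticket_id=99: team='sec' → inner[age_days < 38] → cold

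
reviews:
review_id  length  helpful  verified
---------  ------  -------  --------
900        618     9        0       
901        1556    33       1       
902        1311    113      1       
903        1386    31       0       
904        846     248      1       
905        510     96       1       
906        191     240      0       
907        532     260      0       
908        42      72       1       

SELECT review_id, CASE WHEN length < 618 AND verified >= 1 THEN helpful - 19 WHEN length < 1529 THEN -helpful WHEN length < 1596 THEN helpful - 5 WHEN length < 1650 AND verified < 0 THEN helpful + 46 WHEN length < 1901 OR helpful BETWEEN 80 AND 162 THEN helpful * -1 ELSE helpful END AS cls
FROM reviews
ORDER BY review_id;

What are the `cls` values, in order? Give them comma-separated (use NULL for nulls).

-9, 28, -113, -31, -248, 77, -240, -260, 53

review_id=900: length < 1529 → -9
review_id=901: length < 1596 → 28
review_id=902: length < 1529 → -113
review_id=903: length < 1529 → -31
review_id=904: length < 1529 → -248
review_id=905: length < 618 AND verified >= 1 → 77
review_id=906: length < 1529 → -240
review_id=907: length < 1529 → -260
review_id=908: length < 618 AND verified >= 1 → 53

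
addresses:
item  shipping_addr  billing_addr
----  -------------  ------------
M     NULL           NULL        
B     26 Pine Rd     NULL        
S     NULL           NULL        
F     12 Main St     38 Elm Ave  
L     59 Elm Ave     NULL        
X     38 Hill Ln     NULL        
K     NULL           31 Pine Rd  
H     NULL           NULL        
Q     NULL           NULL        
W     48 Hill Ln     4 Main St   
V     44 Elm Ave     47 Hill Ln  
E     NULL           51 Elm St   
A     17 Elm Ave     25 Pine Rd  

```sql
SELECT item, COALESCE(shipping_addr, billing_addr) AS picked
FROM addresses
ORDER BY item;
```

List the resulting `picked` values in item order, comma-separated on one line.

17 Elm Ave, 26 Pine Rd, 51 Elm St, 12 Main St, NULL, 31 Pine Rd, 59 Elm Ave, NULL, NULL, NULL, 44 Elm Ave, 48 Hill Ln, 38 Hill Ln

item=A: shipping_addr=17 Elm Ave → 17 Elm Ave
item=B: shipping_addr=26 Pine Rd → 26 Pine Rd
item=E: shipping_addr=NULL, billing_addr=51 Elm St → 51 Elm St
item=F: shipping_addr=12 Main St → 12 Main St
item=H: shipping_addr=NULL, billing_addr=NULL (all NULL) → NULL
item=K: shipping_addr=NULL, billing_addr=31 Pine Rd → 31 Pine Rd
item=L: shipping_addr=59 Elm Ave → 59 Elm Ave
item=M: shipping_addr=NULL, billing_addr=NULL (all NULL) → NULL
item=Q: shipping_addr=NULL, billing_addr=NULL (all NULL) → NULL
item=S: shipping_addr=NULL, billing_addr=NULL (all NULL) → NULL
item=V: shipping_addr=44 Elm Ave → 44 Elm Ave
item=W: shipping_addr=48 Hill Ln → 48 Hill Ln
item=X: shipping_addr=38 Hill Ln → 38 Hill Ln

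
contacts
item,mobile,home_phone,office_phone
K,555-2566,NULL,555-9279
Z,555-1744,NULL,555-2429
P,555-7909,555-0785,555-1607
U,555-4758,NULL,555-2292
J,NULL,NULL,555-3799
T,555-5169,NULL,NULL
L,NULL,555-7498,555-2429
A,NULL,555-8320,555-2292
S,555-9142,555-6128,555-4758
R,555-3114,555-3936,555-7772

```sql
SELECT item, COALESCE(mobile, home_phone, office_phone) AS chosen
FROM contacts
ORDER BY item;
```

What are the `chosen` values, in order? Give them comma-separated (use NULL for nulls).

555-8320, 555-3799, 555-2566, 555-7498, 555-7909, 555-3114, 555-9142, 555-5169, 555-4758, 555-1744

item=A: mobile=NULL, home_phone=555-8320 → 555-8320
item=J: mobile=NULL, home_phone=NULL, office_phone=555-3799 → 555-3799
item=K: mobile=555-2566 → 555-2566
item=L: mobile=NULL, home_phone=555-7498 → 555-7498
item=P: mobile=555-7909 → 555-7909
item=R: mobile=555-3114 → 555-3114
item=S: mobile=555-9142 → 555-9142
item=T: mobile=555-5169 → 555-5169
item=U: mobile=555-4758 → 555-4758
item=Z: mobile=555-1744 → 555-1744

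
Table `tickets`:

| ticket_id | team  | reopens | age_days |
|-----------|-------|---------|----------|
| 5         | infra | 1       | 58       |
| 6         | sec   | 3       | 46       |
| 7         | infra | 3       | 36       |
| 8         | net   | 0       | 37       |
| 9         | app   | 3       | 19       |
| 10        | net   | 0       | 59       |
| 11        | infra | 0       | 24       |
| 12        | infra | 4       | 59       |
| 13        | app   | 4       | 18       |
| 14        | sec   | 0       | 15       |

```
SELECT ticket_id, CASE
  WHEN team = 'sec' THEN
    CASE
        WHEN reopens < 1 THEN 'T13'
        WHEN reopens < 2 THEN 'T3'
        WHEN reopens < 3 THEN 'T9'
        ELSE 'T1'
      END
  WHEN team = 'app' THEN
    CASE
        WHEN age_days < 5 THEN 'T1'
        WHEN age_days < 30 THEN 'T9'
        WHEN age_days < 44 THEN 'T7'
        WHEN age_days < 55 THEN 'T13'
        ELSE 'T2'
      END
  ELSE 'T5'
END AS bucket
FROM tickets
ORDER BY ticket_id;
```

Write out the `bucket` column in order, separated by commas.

ticket_id=5: team='infra' → outer ELSE → T5
ticket_id=6: team='sec' → inner[ELSE] → T1
ticket_id=7: team='infra' → outer ELSE → T5
ticket_id=8: team='net' → outer ELSE → T5
ticket_id=9: team='app' → inner[age_days < 30] → T9
ticket_id=10: team='net' → outer ELSE → T5
ticket_id=11: team='infra' → outer ELSE → T5
ticket_id=12: team='infra' → outer ELSE → T5
ticket_id=13: team='app' → inner[age_days < 30] → T9
ticket_id=14: team='sec' → inner[reopens < 1] → T13

T5, T1, T5, T5, T9, T5, T5, T5, T9, T13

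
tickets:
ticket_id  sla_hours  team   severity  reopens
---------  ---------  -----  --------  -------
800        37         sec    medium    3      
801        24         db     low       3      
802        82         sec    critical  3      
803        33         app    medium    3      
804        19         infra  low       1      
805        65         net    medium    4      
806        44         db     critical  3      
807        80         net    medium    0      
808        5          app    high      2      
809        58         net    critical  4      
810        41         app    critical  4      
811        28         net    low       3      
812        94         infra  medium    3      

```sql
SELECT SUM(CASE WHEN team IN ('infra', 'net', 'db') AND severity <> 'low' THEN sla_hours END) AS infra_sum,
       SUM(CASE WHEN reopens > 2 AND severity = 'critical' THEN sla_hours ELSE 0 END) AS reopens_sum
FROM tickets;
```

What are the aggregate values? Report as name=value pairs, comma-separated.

[infra_sum: team IN ('infra', 'net', 'db') AND severity <> 'low']
ticket_id=800: ✗
ticket_id=801: ✗
ticket_id=802: ✗
ticket_id=803: ✗
ticket_id=804: ✗
ticket_id=805: ✓ → 65
ticket_id=806: ✓ → 44
ticket_id=807: ✓ → 80
ticket_id=808: ✗
ticket_id=809: ✓ → 58
ticket_id=810: ✗
ticket_id=811: ✗
ticket_id=812: ✓ → 94
infra_sum = 65 + 44 + 80 + 58 + 94 = 341
—
[reopens_sum: reopens > 2 AND severity = 'critical']
ticket_id=800: ✗
ticket_id=801: ✗
ticket_id=802: ✓ → 82
ticket_id=803: ✗
ticket_id=804: ✗
ticket_id=805: ✗
ticket_id=806: ✓ → 44
ticket_id=807: ✗
ticket_id=808: ✗
ticket_id=809: ✓ → 58
ticket_id=810: ✓ → 41
ticket_id=811: ✗
ticket_id=812: ✗
reopens_sum = 82 + 44 + 58 + 41 = 225

infra_sum=341, reopens_sum=225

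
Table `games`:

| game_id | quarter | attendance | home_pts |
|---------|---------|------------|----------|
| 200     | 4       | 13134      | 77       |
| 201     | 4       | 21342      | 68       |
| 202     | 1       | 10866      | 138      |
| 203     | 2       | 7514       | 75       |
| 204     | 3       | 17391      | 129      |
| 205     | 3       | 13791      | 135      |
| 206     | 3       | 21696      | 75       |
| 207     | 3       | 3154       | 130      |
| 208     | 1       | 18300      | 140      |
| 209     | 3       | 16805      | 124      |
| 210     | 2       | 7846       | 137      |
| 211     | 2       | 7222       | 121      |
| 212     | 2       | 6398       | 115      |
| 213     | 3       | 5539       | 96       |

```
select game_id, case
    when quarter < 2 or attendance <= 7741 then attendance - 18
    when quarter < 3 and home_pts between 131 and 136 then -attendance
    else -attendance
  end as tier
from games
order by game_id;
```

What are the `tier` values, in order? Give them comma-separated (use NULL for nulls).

game_id=200: ELSE → -13134
game_id=201: ELSE → -21342
game_id=202: quarter < 2 or attendance <= 7741 → 10848
game_id=203: quarter < 2 or attendance <= 7741 → 7496
game_id=204: ELSE → -17391
game_id=205: ELSE → -13791
game_id=206: ELSE → -21696
game_id=207: quarter < 2 or attendance <= 7741 → 3136
game_id=208: quarter < 2 or attendance <= 7741 → 18282
game_id=209: ELSE → -16805
game_id=210: ELSE → -7846
game_id=211: quarter < 2 or attendance <= 7741 → 7204
game_id=212: quarter < 2 or attendance <= 7741 → 6380
game_id=213: quarter < 2 or attendance <= 7741 → 5521

-13134, -21342, 10848, 7496, -17391, -13791, -21696, 3136, 18282, -16805, -7846, 7204, 6380, 5521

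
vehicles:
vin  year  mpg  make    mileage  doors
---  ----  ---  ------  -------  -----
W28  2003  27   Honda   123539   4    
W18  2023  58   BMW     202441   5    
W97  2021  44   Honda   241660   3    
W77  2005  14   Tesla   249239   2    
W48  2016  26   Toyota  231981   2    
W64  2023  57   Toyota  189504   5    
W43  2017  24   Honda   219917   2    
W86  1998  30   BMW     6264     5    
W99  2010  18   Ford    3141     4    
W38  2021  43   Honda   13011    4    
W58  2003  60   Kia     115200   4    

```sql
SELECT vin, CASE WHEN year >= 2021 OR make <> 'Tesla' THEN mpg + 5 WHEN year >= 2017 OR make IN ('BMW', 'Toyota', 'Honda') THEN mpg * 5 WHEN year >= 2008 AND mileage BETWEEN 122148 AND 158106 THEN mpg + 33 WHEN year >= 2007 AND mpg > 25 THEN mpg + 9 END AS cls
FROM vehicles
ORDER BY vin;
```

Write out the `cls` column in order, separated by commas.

63, 32, 48, 29, 31, 65, 62, NULL, 35, 49, 23

vin=W18: year >= 2021 OR make <> 'Tesla' → 63
vin=W28: year >= 2021 OR make <> 'Tesla' → 32
vin=W38: year >= 2021 OR make <> 'Tesla' → 48
vin=W43: year >= 2021 OR make <> 'Tesla' → 29
vin=W48: year >= 2021 OR make <> 'Tesla' → 31
vin=W58: year >= 2021 OR make <> 'Tesla' → 65
vin=W64: year >= 2021 OR make <> 'Tesla' → 62
vin=W77: (no match → NULL) → NULL
vin=W86: year >= 2021 OR make <> 'Tesla' → 35
vin=W97: year >= 2021 OR make <> 'Tesla' → 49
vin=W99: year >= 2021 OR make <> 'Tesla' → 23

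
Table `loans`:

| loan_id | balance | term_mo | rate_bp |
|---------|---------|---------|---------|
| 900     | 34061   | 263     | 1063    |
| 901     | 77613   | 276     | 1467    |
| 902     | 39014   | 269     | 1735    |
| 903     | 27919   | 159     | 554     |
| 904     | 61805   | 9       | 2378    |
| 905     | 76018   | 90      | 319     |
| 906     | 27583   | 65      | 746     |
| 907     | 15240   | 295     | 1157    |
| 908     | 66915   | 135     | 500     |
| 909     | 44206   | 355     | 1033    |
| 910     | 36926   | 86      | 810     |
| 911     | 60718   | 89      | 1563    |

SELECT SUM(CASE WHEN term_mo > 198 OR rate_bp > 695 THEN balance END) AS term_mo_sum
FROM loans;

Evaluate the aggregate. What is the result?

397166

loan_id=900: ✓ → 34061
loan_id=901: ✓ → 77613
loan_id=902: ✓ → 39014
loan_id=903: ✗
loan_id=904: ✓ → 61805
loan_id=905: ✗
loan_id=906: ✓ → 27583
loan_id=907: ✓ → 15240
loan_id=908: ✗
loan_id=909: ✓ → 44206
loan_id=910: ✓ → 36926
loan_id=911: ✓ → 60718
term_mo_sum = 34061 + 77613 + 39014 + 61805 + 27583 + 15240 + 44206 + 36926 + 60718 = 397166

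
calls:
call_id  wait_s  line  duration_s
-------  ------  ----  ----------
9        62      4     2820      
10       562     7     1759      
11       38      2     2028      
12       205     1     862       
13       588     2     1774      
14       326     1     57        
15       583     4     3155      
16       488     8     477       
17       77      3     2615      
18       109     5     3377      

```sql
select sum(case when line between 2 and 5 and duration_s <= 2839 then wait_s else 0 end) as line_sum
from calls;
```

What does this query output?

765

call_id=9: ✓ → 62
call_id=10: ✗
call_id=11: ✓ → 38
call_id=12: ✗
call_id=13: ✓ → 588
call_id=14: ✗
call_id=15: ✗
call_id=16: ✗
call_id=17: ✓ → 77
call_id=18: ✗
line_sum = 62 + 38 + 588 + 77 = 765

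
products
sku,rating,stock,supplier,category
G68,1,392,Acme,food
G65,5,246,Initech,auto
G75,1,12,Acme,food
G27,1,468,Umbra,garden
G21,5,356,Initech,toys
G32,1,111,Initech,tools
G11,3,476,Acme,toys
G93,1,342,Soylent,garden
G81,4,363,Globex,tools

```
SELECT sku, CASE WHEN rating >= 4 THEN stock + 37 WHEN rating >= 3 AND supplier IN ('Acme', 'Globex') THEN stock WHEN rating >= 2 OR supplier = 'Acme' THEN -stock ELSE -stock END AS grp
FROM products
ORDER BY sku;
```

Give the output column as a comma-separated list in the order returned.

sku=G11: rating >= 3 AND supplier IN ('Acme', 'Globex') → 476
sku=G21: rating >= 4 → 393
sku=G27: ELSE → -468
sku=G32: ELSE → -111
sku=G65: rating >= 4 → 283
sku=G68: rating >= 2 OR supplier = 'Acme' → -392
sku=G75: rating >= 2 OR supplier = 'Acme' → -12
sku=G81: rating >= 4 → 400
sku=G93: ELSE → -342

476, 393, -468, -111, 283, -392, -12, 400, -342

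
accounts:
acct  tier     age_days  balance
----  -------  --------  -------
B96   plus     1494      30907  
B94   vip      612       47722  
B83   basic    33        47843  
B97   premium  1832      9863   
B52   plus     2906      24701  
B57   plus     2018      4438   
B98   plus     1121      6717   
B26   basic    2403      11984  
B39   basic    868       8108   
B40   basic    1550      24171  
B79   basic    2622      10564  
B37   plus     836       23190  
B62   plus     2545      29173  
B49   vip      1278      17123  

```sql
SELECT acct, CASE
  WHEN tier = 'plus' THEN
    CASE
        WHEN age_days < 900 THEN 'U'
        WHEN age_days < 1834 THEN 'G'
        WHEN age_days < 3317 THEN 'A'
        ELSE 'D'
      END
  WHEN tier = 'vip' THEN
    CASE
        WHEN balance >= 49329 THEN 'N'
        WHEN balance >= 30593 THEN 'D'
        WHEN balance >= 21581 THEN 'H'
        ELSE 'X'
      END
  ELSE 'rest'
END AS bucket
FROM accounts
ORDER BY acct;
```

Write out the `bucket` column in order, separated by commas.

rest, U, rest, rest, X, A, A, A, rest, rest, D, G, rest, G

acct=B26: tier='basic' → outer ELSE → rest
acct=B37: tier='plus' → inner[age_days < 900] → U
acct=B39: tier='basic' → outer ELSE → rest
acct=B40: tier='basic' → outer ELSE → rest
acct=B49: tier='vip' → inner[ELSE] → X
acct=B52: tier='plus' → inner[age_days < 3317] → A
acct=B57: tier='plus' → inner[age_days < 3317] → A
acct=B62: tier='plus' → inner[age_days < 3317] → A
acct=B79: tier='basic' → outer ELSE → rest
acct=B83: tier='basic' → outer ELSE → rest
acct=B94: tier='vip' → inner[balance >= 30593] → D
acct=B96: tier='plus' → inner[age_days < 1834] → G
acct=B97: tier='premium' → outer ELSE → rest
acct=B98: tier='plus' → inner[age_days < 1834] → G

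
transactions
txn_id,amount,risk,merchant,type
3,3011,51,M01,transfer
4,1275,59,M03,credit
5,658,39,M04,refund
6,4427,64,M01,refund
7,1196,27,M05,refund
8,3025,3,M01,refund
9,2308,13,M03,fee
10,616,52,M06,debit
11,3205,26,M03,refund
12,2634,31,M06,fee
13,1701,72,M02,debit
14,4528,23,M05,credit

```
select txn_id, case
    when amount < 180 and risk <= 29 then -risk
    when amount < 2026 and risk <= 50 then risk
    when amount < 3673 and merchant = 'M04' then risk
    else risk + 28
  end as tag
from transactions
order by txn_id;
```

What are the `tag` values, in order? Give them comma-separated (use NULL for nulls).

txn_id=3: ELSE → 79
txn_id=4: ELSE → 87
txn_id=5: amount < 2026 and risk <= 50 → 39
txn_id=6: ELSE → 92
txn_id=7: amount < 2026 and risk <= 50 → 27
txn_id=8: ELSE → 31
txn_id=9: ELSE → 41
txn_id=10: ELSE → 80
txn_id=11: ELSE → 54
txn_id=12: ELSE → 59
txn_id=13: ELSE → 100
txn_id=14: ELSE → 51

79, 87, 39, 92, 27, 31, 41, 80, 54, 59, 100, 51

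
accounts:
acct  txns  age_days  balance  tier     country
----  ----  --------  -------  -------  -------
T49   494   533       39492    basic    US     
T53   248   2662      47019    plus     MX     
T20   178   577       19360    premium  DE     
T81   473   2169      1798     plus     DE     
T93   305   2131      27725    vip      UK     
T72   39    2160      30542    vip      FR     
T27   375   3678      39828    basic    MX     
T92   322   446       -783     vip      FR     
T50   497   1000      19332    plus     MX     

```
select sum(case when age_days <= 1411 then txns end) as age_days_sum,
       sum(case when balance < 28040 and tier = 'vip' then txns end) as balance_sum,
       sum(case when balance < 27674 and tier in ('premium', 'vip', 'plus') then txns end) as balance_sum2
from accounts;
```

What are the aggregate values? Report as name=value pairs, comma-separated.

[age_days_sum: age_days <= 1411]
acct=T49: ✓ → 494
acct=T53: ✗
acct=T20: ✓ → 178
acct=T81: ✗
acct=T93: ✗
acct=T72: ✗
acct=T27: ✗
acct=T92: ✓ → 322
acct=T50: ✓ → 497
age_days_sum = 494 + 178 + 322 + 497 = 1491
—
[balance_sum: balance < 28040 and tier = 'vip']
acct=T49: ✗
acct=T53: ✗
acct=T20: ✗
acct=T81: ✗
acct=T93: ✓ → 305
acct=T72: ✗
acct=T27: ✗
acct=T92: ✓ → 322
acct=T50: ✗
balance_sum = 305 + 322 = 627
—
[balance_sum2: balance < 27674 and tier in ('premium', 'vip', 'plus')]
acct=T49: ✗
acct=T53: ✗
acct=T20: ✓ → 178
acct=T81: ✓ → 473
acct=T93: ✗
acct=T72: ✗
acct=T27: ✗
acct=T92: ✓ → 322
acct=T50: ✓ → 497
balance_sum2 = 178 + 473 + 322 + 497 = 1470

age_days_sum=1491, balance_sum=627, balance_sum2=1470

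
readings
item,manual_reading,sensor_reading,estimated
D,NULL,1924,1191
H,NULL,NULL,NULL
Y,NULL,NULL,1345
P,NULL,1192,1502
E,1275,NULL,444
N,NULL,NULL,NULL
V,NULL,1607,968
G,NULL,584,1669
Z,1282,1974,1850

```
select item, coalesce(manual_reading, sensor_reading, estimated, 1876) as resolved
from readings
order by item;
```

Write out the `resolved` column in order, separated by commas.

item=D: manual_reading=NULL, sensor_reading=1924 → 1924
item=E: manual_reading=1275 → 1275
item=G: manual_reading=NULL, sensor_reading=584 → 584
item=H: manual_reading=NULL, sensor_reading=NULL, estimated=NULL, → literal 1876 → 1876
item=N: manual_reading=NULL, sensor_reading=NULL, estimated=NULL, → literal 1876 → 1876
item=P: manual_reading=NULL, sensor_reading=1192 → 1192
item=V: manual_reading=NULL, sensor_reading=1607 → 1607
item=Y: manual_reading=NULL, sensor_reading=NULL, estimated=1345 → 1345
item=Z: manual_reading=1282 → 1282

1924, 1275, 584, 1876, 1876, 1192, 1607, 1345, 1282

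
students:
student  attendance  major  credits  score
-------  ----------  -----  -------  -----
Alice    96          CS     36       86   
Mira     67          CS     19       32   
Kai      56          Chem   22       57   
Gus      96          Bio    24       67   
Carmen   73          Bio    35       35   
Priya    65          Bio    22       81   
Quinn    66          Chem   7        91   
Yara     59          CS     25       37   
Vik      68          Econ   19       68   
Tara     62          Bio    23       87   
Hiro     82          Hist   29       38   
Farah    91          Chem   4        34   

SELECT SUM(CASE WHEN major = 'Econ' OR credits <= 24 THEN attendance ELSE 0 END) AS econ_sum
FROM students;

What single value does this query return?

student=Alice: ✗
student=Mira: ✓ → 67
student=Kai: ✓ → 56
student=Gus: ✓ → 96
student=Carmen: ✗
student=Priya: ✓ → 65
student=Quinn: ✓ → 66
student=Yara: ✗
student=Vik: ✓ → 68
student=Tara: ✓ → 62
student=Hiro: ✗
student=Farah: ✓ → 91
econ_sum = 67 + 56 + 96 + 65 + 66 + 68 + 62 + 91 = 571

571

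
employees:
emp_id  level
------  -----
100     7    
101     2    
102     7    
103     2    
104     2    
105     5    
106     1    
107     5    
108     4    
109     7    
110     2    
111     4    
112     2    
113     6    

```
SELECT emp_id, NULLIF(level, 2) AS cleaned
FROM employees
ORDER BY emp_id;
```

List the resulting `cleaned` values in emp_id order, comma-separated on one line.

7, NULL, 7, NULL, NULL, 5, 1, 5, 4, 7, NULL, 4, NULL, 6

emp_id=100: level=7 vs 2: differ → 7
emp_id=101: level=2 vs 2: equal → NULL
emp_id=102: level=7 vs 2: differ → 7
emp_id=103: level=2 vs 2: equal → NULL
emp_id=104: level=2 vs 2: equal → NULL
emp_id=105: level=5 vs 2: differ → 5
emp_id=106: level=1 vs 2: differ → 1
emp_id=107: level=5 vs 2: differ → 5
emp_id=108: level=4 vs 2: differ → 4
emp_id=109: level=7 vs 2: differ → 7
emp_id=110: level=2 vs 2: equal → NULL
emp_id=111: level=4 vs 2: differ → 4
emp_id=112: level=2 vs 2: equal → NULL
emp_id=113: level=6 vs 2: differ → 6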